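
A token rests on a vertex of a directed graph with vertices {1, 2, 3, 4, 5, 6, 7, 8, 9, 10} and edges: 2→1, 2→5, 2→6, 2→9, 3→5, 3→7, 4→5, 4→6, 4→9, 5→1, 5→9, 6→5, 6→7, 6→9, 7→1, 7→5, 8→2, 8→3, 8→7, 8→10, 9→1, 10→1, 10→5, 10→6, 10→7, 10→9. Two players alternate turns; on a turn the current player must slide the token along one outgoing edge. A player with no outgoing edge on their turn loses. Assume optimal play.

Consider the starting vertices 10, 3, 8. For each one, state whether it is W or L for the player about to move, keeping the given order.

Positions with no move are L. A position that does have a move is losing for the player to move precisely when every available move leads to a winning position for the opponent. Fill in the labels:
Every edge goes from a vertex to one that appears earlier in the order 1, 9, 5, 7, 6, 10, 4, 3, 2, 8, so processing vertices in that order labels each vertex after all of its successors.
1: no outgoing edge → L
9: →1(L), so W
5: →1(L), so W
7: →1(L), so W
6: →7(W), 5(W), 9(W) — all W, so L
10: →6(L), so W
4: →6(L), so W
3: →7(W), 5(W) — all W, so L
2: →6(L), so W
8: →3(L), so W

10: W, 3: L, 8: W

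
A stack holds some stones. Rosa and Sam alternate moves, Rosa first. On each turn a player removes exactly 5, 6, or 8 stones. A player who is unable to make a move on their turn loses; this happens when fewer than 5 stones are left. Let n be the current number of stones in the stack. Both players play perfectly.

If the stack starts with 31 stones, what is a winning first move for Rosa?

Remove 5, leaving 26.

Positions with no move are L. A position that does have a move is losing for the player to move precisely when every available move leads to a winning position for the opponent. Fill in the labels:
n=0: no move → L
n=1: no move → L
n=2: no move → L
n=3: no move → L
n=4: no move → L
n=5: W (go to 0, an L position)
n=6: W (go to 1, an L position)
n=7: W (go to 2, an L position)
n=8: W (go to 3, an L position)
n=9: W (go to 4, an L position)
n=10: W (go to 4, an L position)
n=11: W (go to 3, an L position)
n=12: W (go to 4, an L position)
n=13: L (options 8(W), 7(W), 5(W) are all W)
n=14: L (options 9(W), 8(W), 6(W) are all W)
n=15: L (options 10(W), 9(W), 7(W) are all W)
n=16: L (options 11(W), 10(W), 8(W) are all W)
n=17: L (options 12(W), 11(W), 9(W) are all W)
n=18: W (go to 13, an L position)
n=19: W (go to 14, an L position)
n=20: W (go to 15, an L position)
n=21: W (go to 16, an L position)
n=22: W (go to 17, an L position)
n=23: W (go to 17, an L position)
n=24: W (go to 16, an L position)
n=25: W (go to 17, an L position)
n=26: L (options 21(W), 20(W), 18(W) are all W)
n=27: L (options 22(W), 21(W), 19(W) are all W)
n=28: L (options 23(W), 22(W), 20(W) are all W)
n=29: L (options 24(W), 23(W), 21(W) are all W)
n=30: L (options 25(W), 24(W), 22(W) are all W)
n=31: W (go to 26, an L position)
From 31, the L positions reachable in one move are: 26.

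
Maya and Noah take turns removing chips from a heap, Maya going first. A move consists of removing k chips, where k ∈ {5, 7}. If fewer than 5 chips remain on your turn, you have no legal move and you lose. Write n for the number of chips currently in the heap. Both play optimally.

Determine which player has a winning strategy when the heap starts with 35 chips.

Work bottom-up. With no move the player to move loses. Otherwise the position is W if at least one move leads to an L position for the opponent, and L if every move leads to a W.
n=0: no move → L
n=1: no move → L
n=2: no move → L
n=3: no move → L
n=4: no move → L
n=5: reaches L-position 0 → W
n=6: reaches L-position 1 → W
n=7: reaches L-position 2 → W
n=8: reaches L-position 3 → W
n=9: reaches L-position 4 → W
n=10: reaches L-position 3 → W
n=11: reaches L-position 4 → W
n=12: only reaches 7(W), 5(W), all W → L
n=13: only reaches 8(W), 6(W), all W → L
n=14: only reaches 9(W), 7(W), all W → L
n=15: only reaches 10(W), 8(W), all W → L
n=16: only reaches 11(W), 9(W), all W → L
n=17: reaches L-position 12 → W
n=18: reaches L-position 13 → W
n=19: reaches L-position 14 → W
n=20: reaches L-position 15 → W
n=21: reaches L-position 16 → W
n=22: reaches L-position 15 → W
n=23: reaches L-position 16 → W
n=24: only reaches 19(W), 17(W), all W → L
n=25: only reaches 20(W), 18(W), all W → L
n=26: only reaches 21(W), 19(W), all W → L
n=27: only reaches 22(W), 20(W), all W → L
n=28: only reaches 23(W), 21(W), all W → L
n=29: reaches L-position 24 → W
n=30: reaches L-position 25 → W
n=31: reaches L-position 26 → W
n=32: reaches L-position 27 → W
n=33: reaches L-position 28 → W
n=34: reaches L-position 27 → W
n=35: reaches L-position 28 → W
From 35 Maya can remove 7, leaving 28, reaching an L position.

Maya wins.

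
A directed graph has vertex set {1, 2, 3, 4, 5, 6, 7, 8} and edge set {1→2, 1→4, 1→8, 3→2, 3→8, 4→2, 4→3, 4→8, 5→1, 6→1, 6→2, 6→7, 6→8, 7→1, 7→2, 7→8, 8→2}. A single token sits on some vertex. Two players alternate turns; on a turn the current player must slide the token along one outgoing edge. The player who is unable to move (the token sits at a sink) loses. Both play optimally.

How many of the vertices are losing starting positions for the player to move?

2

Label each position W (a win for the player to move) or L (a loss). A position with no legal move is L; any other position is W exactly when some move reaches an L, and L when every move reaches a W.
Every edge goes from a vertex to one that appears earlier in the order 2, 8, 3, 4, 1, 7, 5, 6, so processing vertices in that order labels each vertex after all of its successors.
2: no outgoing edge → L
8: can move to 2, which is L ⇒ W
3: can move to 2, which is L ⇒ W
4: can move to 2, which is L ⇒ W
1: can move to 2, which is L ⇒ W
7: can move to 2, which is L ⇒ W
5: the only move is to 1(W), a W ⇒ L
6: can move to 2, which is L ⇒ W
The L vertices are 2, 5; that is 2 in all.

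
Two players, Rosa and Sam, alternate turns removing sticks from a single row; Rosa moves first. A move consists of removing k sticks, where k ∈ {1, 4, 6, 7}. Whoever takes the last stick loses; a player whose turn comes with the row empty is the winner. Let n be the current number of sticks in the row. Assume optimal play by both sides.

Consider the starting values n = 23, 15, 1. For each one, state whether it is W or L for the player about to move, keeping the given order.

23: W, 15: W, 1: L

Positions with no move are W. A position that does have a move is losing for the player to move precisely when every available move leads to a winning position for the opponent. Fill in the labels:
n=0: no move; the opponent has just taken the last stick and therefore loses → W
n=1: L (sole option 0(W) is W)
n=2: W (go to 1, an L position)
n=3: L (sole option 2(W) is W)
n=4: W (go to 3, an L position)
n=5: W (go to 1, an L position)
n=6: L (options 5(W), 2(W), 0(W) are all W)
n=7: W (go to 6, an L position)
n=8: W (go to 1, an L position)
n=9: W (go to 3, an L position)
n=10: W (go to 6, an L position)
n=11: L (options 10(W), 7(W), 5(W), 4(W) are all W)
n=12: W (go to 11, an L position)
n=13: W (go to 6, an L position)
n=14: L (options 13(W), 10(W), 8(W), 7(W) are all W)
n=15: W (go to 14, an L position)
n=16: L (options 15(W), 12(W), 10(W), 9(W) are all W)
n=17: W (go to 16, an L position)
n=18: W (go to 14, an L position)
n=19: L (options 18(W), 15(W), 13(W), 12(W) are all W)
n=20: W (go to 19, an L position)
n=21: W (go to 14, an L position)
n=22: W (go to 16, an L position)
n=23: W (go to 19, an L position)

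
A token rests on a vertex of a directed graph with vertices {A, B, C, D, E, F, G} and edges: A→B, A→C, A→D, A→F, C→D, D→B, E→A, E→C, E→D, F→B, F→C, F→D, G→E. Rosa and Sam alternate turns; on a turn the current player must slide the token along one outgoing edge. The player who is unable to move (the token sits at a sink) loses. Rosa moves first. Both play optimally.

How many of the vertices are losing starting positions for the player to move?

3

Work bottom-up. With no move the player to move loses. Otherwise the position is W if at least one move leads to an L position for the opponent, and L if every move leads to a W.
Every edge goes from a vertex to one that appears earlier in the order B, D, C, F, A, E, G, so processing vertices in that order labels each vertex after all of its successors.
B: no outgoing edge → L
D: can move to B, which is L ⇒ W
C: the only move is to D(W), a W ⇒ L
F: can move to C, which is L ⇒ W
A: can move to C, which is L ⇒ W
E: can move to C, which is L ⇒ W
G: the only move is to E(W), a W ⇒ L
The L vertices are B, C, G; that is 3 in all.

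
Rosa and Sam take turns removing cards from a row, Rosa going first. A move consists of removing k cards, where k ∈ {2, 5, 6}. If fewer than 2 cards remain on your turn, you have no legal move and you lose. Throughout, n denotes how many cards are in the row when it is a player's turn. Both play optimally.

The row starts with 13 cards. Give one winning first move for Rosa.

Work bottom-up. With no move the player to move loses. Otherwise the position is W if at least one move leads to an L position for the opponent, and L if every move leads to a W.
n=0: no move → L
n=1: no move → L
n=2: reaches L-position 0 → W
n=3: reaches L-position 1 → W
n=4: only reaches 2(W), which is W → L
n=5: reaches L-position 0 → W
n=6: reaches L-position 4 → W
n=7: reaches L-position 1 → W
n=8: only reaches 6(W), 3(W), 2(W), all W → L
n=9: reaches L-position 4 → W
n=10: reaches L-position 8 → W
n=11: only reaches 9(W), 6(W), 5(W), all W → L
n=12: only reaches 10(W), 7(W), 6(W), all W → L
n=13: reaches L-position 11 → W
From 13, the L positions reachable in one move are: 11, 8. Any move reaching one of these is winning.

Remove 2, leaving 11.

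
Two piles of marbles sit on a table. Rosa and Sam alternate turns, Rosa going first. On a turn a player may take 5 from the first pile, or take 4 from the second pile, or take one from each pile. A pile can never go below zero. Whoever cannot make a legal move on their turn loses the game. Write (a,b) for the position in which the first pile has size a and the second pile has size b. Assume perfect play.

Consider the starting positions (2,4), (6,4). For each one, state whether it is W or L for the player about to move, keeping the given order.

Label each position W (a win for the player to move) or L (a loss). A position with no legal move is L; any other position is W exactly when some move reaches an L, and L when every move reaches a W.
No move ever increases a pile, so every position that can arise here has a ≤ 6 and b ≤ 4; it is enough to label the cells with 0 ≤ a ≤ 6 and 0 ≤ b ≤ 4.
Every move lowers a or b (never raises either), so fill the grid row by row in increasing a, and left to right within a row: each cell's successors are then already labelled.
      b=0  b=1  b=2  b=3  b=4
a=0:    L    L    L    L    W
a=1:    L    W    W    W    W
a=2:    L    W    L    L    W
a=3:    L    W    L    W    W
a=4:    L    W    L    W    W
a=5:    W    W    W    W    L
a=6:    W    L    L    L    L
Cells with no legal move (terminal, hence L): (0,0), (0,1), (0,2), (0,3), (1,0), (2,0), (3,0), (4,0).
The remaining L cells, each justified by listing all of its moves:
(2,2): →(1,1)(W) only, which is W, so L
(2,3): →(1,2)(W) only, which is W, so L
(3,2): →(2,1)(W) only, which is W, so L
(4,2): →(3,1)(W) only, which is W, so L
(5,4): →(0,4)(W), (5,0)(W), (4,3)(W) — all W, so L
(6,1): →(1,1)(W), (5,0)(W) — all W, so L
(6,2): →(1,2)(W), (5,1)(W) — all W, so L
(6,3): →(1,3)(W), (5,2)(W) — all W, so L
(6,4): →(1,4)(W), (6,0)(W), (5,3)(W) — all W, so L
Every other cell has at least one move into one of the L cells above, so it is W.
(2,4): the move to (2,0) reaches an L cell, so W
(6,4): one of the L cells justified above, so L

(2,4): W, (6,4): L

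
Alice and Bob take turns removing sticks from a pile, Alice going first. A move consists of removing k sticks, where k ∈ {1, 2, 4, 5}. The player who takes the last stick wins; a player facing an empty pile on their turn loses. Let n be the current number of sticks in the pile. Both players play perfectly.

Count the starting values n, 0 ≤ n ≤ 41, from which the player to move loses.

14

Label each position W (a win for the player to move) or L (a loss). A position with no legal move is L; any other position is W exactly when some move reaches an L, and L when every move reaches a W.
n=0: no move → L
n=1: W (go to 0, an L position)
n=2: W (go to 0, an L position)
n=3: L (options 2(W), 1(W) are all W)
n=4: W (go to 3, an L position)
n=5: W (go to 3, an L position)
n=6: L (options 5(W), 4(W), 2(W), 1(W) are all W)
n=7: W (go to 6, an L position)
n=8: W (go to 6, an L position)
n=9: L (options 8(W), 7(W), 5(W), 4(W) are all W)
n=10: W (go to 9, an L position)
n=11: W (go to 9, an L position)
n=12: L (options 11(W), 10(W), 8(W), 7(W) are all W)
n=13: W (go to 12, an L position)
n=14: W (go to 12, an L position)
n=15: L (options 14(W), 13(W), 11(W), 10(W) are all W)
n=16: W (go to 15, an L position)
n=17: W (go to 15, an L position)
n=18: L (options 17(W), 16(W), 14(W), 13(W) are all W)
n=19: W (go to 18, an L position)
n=20: W (go to 18, an L position)
n=21: L (options 20(W), 19(W), 17(W), 16(W) are all W)
n=22: W (go to 21, an L position)
n=23: W (go to 21, an L position)
n=24: L (options 23(W), 22(W), 20(W), 19(W) are all W)
n=25: W (go to 24, an L position)
n=26: W (go to 24, an L position)
n=27: L (options 26(W), 25(W), 23(W), 22(W) are all W)
n=28: W (go to 27, an L position)
n=29: W (go to 27, an L position)
n=30: L (options 29(W), 28(W), 26(W), 25(W) are all W)
n=31: W (go to 30, an L position)
n=32: W (go to 30, an L position)
n=33: L (options 32(W), 31(W), 29(W), 28(W) are all W)
n=34: W (go to 33, an L position)
n=35: W (go to 33, an L position)
n=36: L (options 35(W), 34(W), 32(W), 31(W) are all W)
n=37: W (go to 36, an L position)
n=38: W (go to 36, an L position)
n=39: L (options 38(W), 37(W), 35(W), 34(W) are all W)
n=40: W (go to 39, an L position)
n=41: W (go to 39, an L position)
L entries with 0 ≤ n ≤ 41: n = 0, 3, 6, 9, 12, 15, 18, 21, 24, 27, 30, 33, 36, 39; that makes 14.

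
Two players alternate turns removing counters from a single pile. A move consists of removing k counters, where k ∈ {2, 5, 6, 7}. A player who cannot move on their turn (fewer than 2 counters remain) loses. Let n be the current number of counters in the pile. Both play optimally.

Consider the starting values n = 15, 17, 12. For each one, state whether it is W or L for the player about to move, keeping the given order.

15: W, 17: W, 12: L

Build the W/L table. Terminal = L. A non-terminal position is W if it has a move to some L; otherwise it is L.
n=0: no move → L
n=1: no move → L
n=2: can move to 0, which is L ⇒ W
n=3: can move to 1, which is L ⇒ W
n=4: the only move is to 2(W), a W ⇒ L
n=5: can move to 0, which is L ⇒ W
n=6: can move to 4, which is L ⇒ W
n=7: can move to 1, which is L ⇒ W
n=8: can move to 1, which is L ⇒ W
n=9: can move to 4, which is L ⇒ W
n=10: can move to 4, which is L ⇒ W
n=11: can move to 4, which is L ⇒ W
n=12: moves to 10(W), 7(W), 6(W), 5(W); every one is W ⇒ L
n=13: moves to 11(W), 8(W), 7(W), 6(W); every one is W ⇒ L
n=14: can move to 12, which is L ⇒ W
n=15: can move to 13, which is L ⇒ W
n=16: moves to 14(W), 11(W), 10(W), 9(W); every one is W ⇒ L
n=17: can move to 12, which is L ⇒ W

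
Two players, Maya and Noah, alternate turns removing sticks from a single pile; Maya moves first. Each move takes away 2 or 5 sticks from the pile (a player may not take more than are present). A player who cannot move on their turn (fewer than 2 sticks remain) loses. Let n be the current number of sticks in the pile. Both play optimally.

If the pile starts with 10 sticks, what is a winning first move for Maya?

Build the W/L table. Terminal = L. A non-terminal position is W if it has a move to some L; otherwise it is L.
n=0: no move → L
n=1: no move → L
n=2: can move to 0, which is L ⇒ W
n=3: can move to 1, which is L ⇒ W
n=4: the only move is to 2(W), a W ⇒ L
n=5: can move to 0, which is L ⇒ W
n=6: can move to 4, which is L ⇒ W
n=7: moves to 5(W), 2(W); every one is W ⇒ L
n=8: moves to 6(W), 3(W); every one is W ⇒ L
n=9: can move to 7, which is L ⇒ W
n=10: can move to 8, which is L ⇒ W
From 10, the L positions reachable in one move are: 8.

Remove 2, leaving 8.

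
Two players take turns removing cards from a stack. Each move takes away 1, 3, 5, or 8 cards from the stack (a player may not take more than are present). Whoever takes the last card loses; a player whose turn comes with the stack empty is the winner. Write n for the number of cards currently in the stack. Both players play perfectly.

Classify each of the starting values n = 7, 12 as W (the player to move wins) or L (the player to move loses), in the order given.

7: L, 12: W

Label each position W (a win for the player to move) or L (a loss). A position with no legal move is W; any other position is W exactly when some move reaches an L, and L when every move reaches a W.
n=0: no move; the opponent has just taken the last card and therefore loses → W
n=1: L (sole option 0(W) is W)
n=2: W (go to 1, an L position)
n=3: L (options 2(W), 0(W) are all W)
n=4: W (go to 3, an L position)
n=5: L (options 4(W), 2(W), 0(W) are all W)
n=6: W (go to 5, an L position)
n=7: L (options 6(W), 4(W), 2(W) are all W)
n=8: W (go to 7, an L position)
n=9: W (go to 1, an L position)
n=10: W (go to 7, an L position)
n=11: W (go to 3, an L position)
n=12: W (go to 7, an L position)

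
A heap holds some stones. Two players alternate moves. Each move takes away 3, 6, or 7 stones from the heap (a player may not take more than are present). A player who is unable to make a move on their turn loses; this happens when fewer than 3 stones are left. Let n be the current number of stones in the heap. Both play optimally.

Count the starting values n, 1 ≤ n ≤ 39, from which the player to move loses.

11

Work bottom-up. With no move the player to move loses. Otherwise the position is W if at least one move leads to an L position for the opponent, and L if every move leads to a W.
n=0: no move → L
n=1: no move → L
n=2: no move → L
n=3: →0(L), so W
n=4: →1(L), so W
n=5: →2(L), so W
n=6: →0(L), so W
n=7: →1(L), so W
n=8: →2(L), so W
n=9: →2(L), so W
n=10: →7(W), 4(W), 3(W) — all W, so L
n=11: →8(W), 5(W), 4(W) — all W, so L
n=12: →9(W), 6(W), 5(W) — all W, so L
n=13: →10(L), so W
n=14: →11(L), so W
n=15: →12(L), so W
n=16: →10(L), so W
n=17: →11(L), so W
n=18: →12(L), so W
n=19: →12(L), so W
n=20: →17(W), 14(W), 13(W) — all W, so L
n=21: →18(W), 15(W), 14(W) — all W, so L
n=22: →19(W), 16(W), 15(W) — all W, so L
n=23: →20(L), so W
n=24: →21(L), so W
n=25: →22(L), so W
n=26: →20(L), so W
n=27: →21(L), so W
n=28: →22(L), so W
n=29: →22(L), so W
n=30: →27(W), 24(W), 23(W) — all W, so L
n=31: →28(W), 25(W), 24(W) — all W, so L
n=32: →29(W), 26(W), 25(W) — all W, so L
n=33: →30(L), so W
n=34: →31(L), so W
n=35: →32(L), so W
n=36: →30(L), so W
n=37: →31(L), so W
n=38: →32(L), so W
n=39: →32(L), so W
L entries with 1 ≤ n ≤ 39 (n=0 is outside the asked range and is not counted): n = 1, 2, 10, 11, 12, 20, 21, 22, 30, 31, 32; that makes 11.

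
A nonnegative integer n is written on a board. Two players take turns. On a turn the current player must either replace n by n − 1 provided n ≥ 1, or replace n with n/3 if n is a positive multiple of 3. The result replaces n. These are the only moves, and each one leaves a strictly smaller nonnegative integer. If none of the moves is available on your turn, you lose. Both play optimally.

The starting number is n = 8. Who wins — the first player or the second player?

Compute win/loss labels from the base case upward. A position with no move is L. Any other position is W if it can reach an L in one move, else L.
n=0: no move → L
n=1: reaches L-position 0 → W
n=2: only reaches 1(W), which is W → L
n=3: reaches L-position 2 → W
n=4: only reaches 3(W), which is W → L
n=5: reaches L-position 4 → W
n=6: reaches L-position 2 → W
n=7: only reaches 6(W), which is W → L
n=8: reaches L-position 7 → W
The starting position 8 is W: the player to move should move to 7, handing over an L position.

The first player wins.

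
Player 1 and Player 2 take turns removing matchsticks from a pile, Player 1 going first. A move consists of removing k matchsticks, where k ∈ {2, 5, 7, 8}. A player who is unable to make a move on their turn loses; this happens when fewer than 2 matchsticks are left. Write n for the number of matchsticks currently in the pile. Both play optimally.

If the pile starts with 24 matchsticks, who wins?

Player 2 wins.

Positions with no move are L. A position that does have a move is losing for the player to move precisely when every available move leads to a winning position for the opponent. Fill in the labels:
n=0: no move → L
n=1: no move → L
n=2: can move to 0, which is L ⇒ W
n=3: can move to 1, which is L ⇒ W
n=4: the only move is to 2(W), a W ⇒ L
n=5: can move to 0, which is L ⇒ W
n=6: can move to 4, which is L ⇒ W
n=7: can move to 0, which is L ⇒ W
n=8: can move to 1, which is L ⇒ W
n=9: can move to 4, which is L ⇒ W
n=10: moves to 8(W), 5(W), 3(W), 2(W); every one is W ⇒ L
n=11: can move to 4, which is L ⇒ W
n=12: can move to 10, which is L ⇒ W
n=13: moves to 11(W), 8(W), 6(W), 5(W); every one is W ⇒ L
n=14: moves to 12(W), 9(W), 7(W), 6(W); every one is W ⇒ L
n=15: can move to 13, which is L ⇒ W
n=16: can move to 14, which is L ⇒ W
n=17: can move to 10, which is L ⇒ W
n=18: can move to 13, which is L ⇒ W
n=19: can move to 14, which is L ⇒ W
n=20: can move to 13, which is L ⇒ W
n=21: can move to 14, which is L ⇒ W
n=22: can move to 14, which is L ⇒ W
n=23: moves to 21(W), 18(W), 16(W), 15(W); every one is W ⇒ L
n=24: moves to 22(W), 19(W), 17(W), 16(W); every one is W ⇒ L
The starting position 24 is L: whatever Player 1 does, the opponent receives a W position.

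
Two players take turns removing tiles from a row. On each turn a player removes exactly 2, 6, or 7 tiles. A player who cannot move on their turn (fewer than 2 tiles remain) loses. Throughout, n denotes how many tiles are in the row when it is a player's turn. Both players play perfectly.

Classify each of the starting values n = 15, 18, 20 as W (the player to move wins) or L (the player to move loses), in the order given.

Classify positions by backward induction: terminal positions (no move available) are L. From any other position, the mover wins iff some move reaches an L.
n=0: no move → L
n=1: no move → L
n=2: →0(L), so W
n=3: →1(L), so W
n=4: →2(W) only, which is W, so L
n=5: →3(W) only, which is W, so L
n=6: →4(L), so W
n=7: →5(L), so W
n=8: →1(L), so W
n=9: →7(W), 3(W), 2(W) — all W, so L
n=10: →4(L), so W
n=11: →9(L), so W
n=12: →5(L), so W
n=13: →11(W), 7(W), 6(W) — all W, so L
n=14: →12(W), 8(W), 7(W) — all W, so L
n=15: →13(L), so W
n=16: →14(L), so W
n=17: →15(W), 11(W), 10(W) — all W, so L
n=18: →16(W), 12(W), 11(W) — all W, so L
n=19: →17(L), so W
n=20: →18(L), so W

15: W, 18: L, 20: W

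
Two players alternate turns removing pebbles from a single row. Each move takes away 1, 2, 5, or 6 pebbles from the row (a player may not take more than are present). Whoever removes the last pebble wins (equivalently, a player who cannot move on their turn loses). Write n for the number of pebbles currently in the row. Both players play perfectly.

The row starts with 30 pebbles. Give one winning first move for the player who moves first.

Work bottom-up. With no move the player to move loses. Otherwise the position is W if at least one move leads to an L position for the opponent, and L if every move leads to a W.
n=0: no move → L
n=1: can move to 0, which is L ⇒ W
n=2: can move to 0, which is L ⇒ W
n=3: moves to 2(W), 1(W); every one is W ⇒ L
n=4: can move to 3, which is L ⇒ W
n=5: can move to 3, which is L ⇒ W
n=6: can move to 0, which is L ⇒ W
n=7: moves to 6(W), 5(W), 2(W), 1(W); every one is W ⇒ L
n=8: can move to 7, which is L ⇒ W
n=9: can move to 7, which is L ⇒ W
n=10: moves to 9(W), 8(W), 5(W), 4(W); every one is W ⇒ L
n=11: can move to 10, which is L ⇒ W
n=12: can move to 10, which is L ⇒ W
n=13: can move to 7, which is L ⇒ W
n=14: moves to 13(W), 12(W), 9(W), 8(W); every one is W ⇒ L
n=15: can move to 14, which is L ⇒ W
n=16: can move to 14, which is L ⇒ W
n=17: moves to 16(W), 15(W), 12(W), 11(W); every one is W ⇒ L
n=18: can move to 17, which is L ⇒ W
n=19: can move to 17, which is L ⇒ W
n=20: can move to 14, which is L ⇒ W
n=21: moves to 20(W), 19(W), 16(W), 15(W); every one is W ⇒ L
n=22: can move to 21, which is L ⇒ W
n=23: can move to 21, which is L ⇒ W
n=24: moves to 23(W), 22(W), 19(W), 18(W); every one is W ⇒ L
n=25: can move to 24, which is L ⇒ W
n=26: can move to 24, which is L ⇒ W
n=27: can move to 21, which is L ⇒ W
n=28: moves to 27(W), 26(W), 23(W), 22(W); every one is W ⇒ L
n=29: can move to 28, which is L ⇒ W
n=30: can move to 28, which is L ⇒ W
From 30, the L positions reachable in one move are: 28, 24. Any move reaching one of these is winning.

Remove 2, leaving 28.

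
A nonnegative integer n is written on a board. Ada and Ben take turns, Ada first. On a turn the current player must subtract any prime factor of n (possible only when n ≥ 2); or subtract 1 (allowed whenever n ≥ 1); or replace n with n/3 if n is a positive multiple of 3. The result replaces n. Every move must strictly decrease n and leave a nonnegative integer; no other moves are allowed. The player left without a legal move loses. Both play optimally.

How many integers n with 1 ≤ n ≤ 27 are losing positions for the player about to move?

Build the W/L table. Terminal = L. A non-terminal position is W if it has a move to some L; otherwise it is L.
n=0: no move → L
n=1: W (go to 0, an L position)
n=2: W (go to 0, an L position)
n=3: W (go to 0, an L position)
n=4: L (options 2(W), 3(W) are all W)
n=5: W (go to 0, an L position)
n=6: W (go to 4, an L position)
n=7: W (go to 0, an L position)
n=8: L (options 6(W), 7(W) are all W)
n=9: W (go to 8, an L position)
n=10: W (go to 8, an L position)
n=11: W (go to 0, an L position)
n=12: W (go to 4, an L position)
n=13: W (go to 0, an L position)
n=14: L (options 7(W), 12(W), 13(W) are all W)
n=15: W (go to 14, an L position)
n=16: W (go to 14, an L position)
n=17: W (go to 0, an L position)
n=18: L (options 6(W), 15(W), 16(W), 17(W) are all W)
n=19: W (go to 0, an L position)
n=20: W (go to 18, an L position)
n=21: W (go to 14, an L position)
n=22: L (options 11(W), 20(W), 21(W) are all W)
n=23: W (go to 0, an L position)
n=24: W (go to 8, an L position)
n=25: L (options 20(W), 24(W) are all W)
n=26: W (go to 25, an L position)
n=27: L (options 9(W), 24(W), 26(W) are all W)
L entries with 1 ≤ n ≤ 27 (n=0 is outside the asked range and is not counted): n = 4, 8, 14, 18, 22, 25, 27; that makes 7.

7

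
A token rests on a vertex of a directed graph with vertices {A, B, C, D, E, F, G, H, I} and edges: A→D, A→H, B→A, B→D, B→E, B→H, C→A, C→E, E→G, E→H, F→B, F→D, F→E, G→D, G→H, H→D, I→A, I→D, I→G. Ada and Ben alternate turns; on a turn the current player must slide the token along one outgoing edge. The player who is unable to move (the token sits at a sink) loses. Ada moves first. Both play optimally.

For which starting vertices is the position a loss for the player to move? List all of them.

D, E

Compute win/loss labels from the base case upward. A position with no move is L. Any other position is W if it can reach an L in one move, else L.
Every edge goes from a vertex to one that appears earlier in the order D, H, G, A, I, E, B, F, C, so processing vertices in that order labels each vertex after all of its successors.
D: no outgoing edge → L
H: can move to D, which is L ⇒ W
G: can move to D, which is L ⇒ W
A: can move to D, which is L ⇒ W
I: can move to D, which is L ⇒ W
E: moves to G(W), H(W); every one is W ⇒ L
B: can move to E, which is L ⇒ W
F: can move to E, which is L ⇒ W
C: can move to E, which is L ⇒ W
Reading off the rows marked L gives the requested list; there are 2 such vertices.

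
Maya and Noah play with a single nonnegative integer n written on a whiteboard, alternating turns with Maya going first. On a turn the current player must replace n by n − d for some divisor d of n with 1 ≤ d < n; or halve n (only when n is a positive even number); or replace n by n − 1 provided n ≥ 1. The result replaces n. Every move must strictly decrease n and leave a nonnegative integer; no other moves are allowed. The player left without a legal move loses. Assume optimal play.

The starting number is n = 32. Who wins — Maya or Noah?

Classify positions by backward induction: terminal positions (no move available) are L. From any other position, the mover wins iff some move reaches an L.
n=0: no move → L
n=1: reaches L-position 0 → W
n=2: only reaches 1(W), which is W → L
n=3: reaches L-position 2 → W
n=4: reaches L-position 2 → W
n=5: only reaches 4(W), which is W → L
n=6: reaches L-position 5 → W
n=7: only reaches 6(W), which is W → L
n=8: reaches L-position 7 → W
n=9: only reaches 6(W), 8(W), all W → L
n=10: reaches L-position 5 → W
n=11: only reaches 10(W), which is W → L
n=12: reaches L-position 9 → W
n=13: only reaches 12(W), which is W → L
n=14: reaches L-position 7 → W
n=15: only reaches 10(W), 12(W), 14(W), all W → L
n=16: reaches L-position 15 → W
n=17: only reaches 16(W), which is W → L
n=18: reaches L-position 9 → W
n=19: only reaches 18(W), which is W → L
n=20: reaches L-position 15 → W
n=21: only reaches 14(W), 18(W), 20(W), all W → L
n=22: reaches L-position 11 → W
n=23: only reaches 22(W), which is W → L
n=24: reaches L-position 21 → W
n=25: only reaches 20(W), 24(W), all W → L
n=26: reaches L-position 13 → W
n=27: only reaches 18(W), 24(W), 26(W), all W → L
n=28: reaches L-position 21 → W
n=29: only reaches 28(W), which is W → L
n=30: reaches L-position 15 → W
n=31: only reaches 30(W), which is W → L
n=32: reaches L-position 31 → W
The starting position 32 is W: Maya should move to 31, handing over an L position.

Maya wins.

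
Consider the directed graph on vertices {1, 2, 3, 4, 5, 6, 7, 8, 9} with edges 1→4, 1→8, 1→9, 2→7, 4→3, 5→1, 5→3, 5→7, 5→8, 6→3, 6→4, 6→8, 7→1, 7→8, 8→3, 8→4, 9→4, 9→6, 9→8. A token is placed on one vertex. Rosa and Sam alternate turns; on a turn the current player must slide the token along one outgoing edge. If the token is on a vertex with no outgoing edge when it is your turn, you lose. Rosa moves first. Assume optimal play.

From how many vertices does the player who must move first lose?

3

Positions with no move are L. A position that does have a move is losing for the player to move precisely when every available move leads to a winning position for the opponent. Fill in the labels:
Every edge goes from a vertex to one that appears earlier in the order 3, 4, 8, 6, 9, 1, 7, 5, 2, so processing vertices in that order labels each vertex after all of its successors.
3: no outgoing edge → L
4: reaches L-position 3 → W
8: reaches L-position 3 → W
6: reaches L-position 3 → W
9: only reaches 6(W), 8(W), 4(W), all W → L
1: reaches L-position 9 → W
7: only reaches 1(W), 8(W), all W → L
5: reaches L-position 7 → W
2: reaches L-position 7 → W
The L vertices are 3, 7, 9; that is 3 in all.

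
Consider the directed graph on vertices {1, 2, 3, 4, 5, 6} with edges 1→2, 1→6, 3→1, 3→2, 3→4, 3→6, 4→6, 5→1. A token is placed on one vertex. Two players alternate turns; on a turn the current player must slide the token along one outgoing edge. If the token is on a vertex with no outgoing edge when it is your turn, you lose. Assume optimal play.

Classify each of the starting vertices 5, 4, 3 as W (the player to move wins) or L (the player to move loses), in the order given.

Use the standard recursion: the mover loses at a terminal position; elsewhere, the mover wins exactly when some move hands the opponent an L position.
Every edge goes from a vertex to one that appears earlier in the order 6, 2, 1, 4, 3, 5, so processing vertices in that order labels each vertex after all of its successors.
6: no outgoing edge → L
2: no outgoing edge → L
1: W (go to 2, an L position)
4: W (go to 6, an L position)
3: W (go to 2, an L position)
5: L (sole option 1(W) is W)

5: L, 4: W, 3: W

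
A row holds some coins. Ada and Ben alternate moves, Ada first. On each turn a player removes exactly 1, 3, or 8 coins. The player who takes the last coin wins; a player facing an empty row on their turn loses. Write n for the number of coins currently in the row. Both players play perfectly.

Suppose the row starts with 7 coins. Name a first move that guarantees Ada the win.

Remove 1, leaving 6.

Compute win/loss labels from the base case upward. A position with no move is L. Any other position is W if it can reach an L in one move, else L.
n=0: no move → L
n=1: reaches L-position 0 → W
n=2: only reaches 1(W), which is W → L
n=3: reaches L-position 2 → W
n=4: only reaches 3(W), 1(W), all W → L
n=5: reaches L-position 4 → W
n=6: only reaches 5(W), 3(W), all W → L
n=7: reaches L-position 6 → W
From 7, the L positions reachable in one move are: 6, 4. Any move reaching one of these is winning.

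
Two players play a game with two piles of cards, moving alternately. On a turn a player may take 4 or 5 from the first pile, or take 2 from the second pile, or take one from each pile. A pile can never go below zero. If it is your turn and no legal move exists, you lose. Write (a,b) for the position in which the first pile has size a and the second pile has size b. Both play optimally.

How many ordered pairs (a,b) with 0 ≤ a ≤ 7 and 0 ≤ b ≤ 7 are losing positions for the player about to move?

Label each position W (a win for the player to move) or L (a loss). A position with no legal move is L; any other position is W exactly when some move reaches an L, and L when every move reaches a W.
Every move lowers a or b (never raises either), so fill the grid row by row in increasing a, and left to right within a row: each cell's successors are then already labelled.
      b=0  b=1  b=2  b=3  b=4  b=5  b=6  b=7
a=0:    L    L    W    W    L    L    W    W
a=1:    L    W    W    L    L    W    W    L
a=2:    L    W    W    L    W    W    L    L
a=3:    L    W    W    L    W    W    L    W
a=4:    W    W    L    L    W    W    L    W
a=5:    W    W    L    W    W    W    L    W
a=6:    W    L    L    W    W    L    W    W
a=7:    W    L    W    W    L    L    W    W
Cells with no legal move (terminal, hence L): (0,0), (0,1), (1,0), (2,0), (3,0).
The remaining L cells, each justified by listing all of its moves:
(0,4): only reaches (0,2)(W), which is W → L
(0,5): only reaches (0,3)(W), which is W → L
(1,3): only reaches (1,1)(W), (0,2)(W), all W → L
(1,4): only reaches (1,2)(W), (0,3)(W), all W → L
(1,7): only reaches (1,5)(W), (0,6)(W), all W → L
(2,3): only reaches (2,1)(W), (1,2)(W), all W → L
(2,6): only reaches (2,4)(W), (1,5)(W), all W → L
(2,7): only reaches (2,5)(W), (1,6)(W), all W → L
(3,3): only reaches (3,1)(W), (2,2)(W), all W → L
(3,6): only reaches (3,4)(W), (2,5)(W), all W → L
(4,2): only reaches (0,2)(W), (4,0)(W), (3,1)(W), all W → L
(4,3): only reaches (0,3)(W), (4,1)(W), (3,2)(W), all W → L
(4,6): only reaches (0,6)(W), (4,4)(W), (3,5)(W), all W → L
(5,2): only reaches (1,2)(W), (0,2)(W), (5,0)(W), (4,1)(W), all W → L
(5,6): only reaches (1,6)(W), (0,6)(W), (5,4)(W), (4,5)(W), all W → L
(6,1): only reaches (2,1)(W), (1,1)(W), (5,0)(W), all W → L
(6,2): only reaches (2,2)(W), (1,2)(W), (6,0)(W), (5,1)(W), all W → L
(6,5): only reaches (2,5)(W), (1,5)(W), (6,3)(W), (5,4)(W), all W → L
(7,1): only reaches (3,1)(W), (2,1)(W), (6,0)(W), all W → L
(7,4): only reaches (3,4)(W), (2,4)(W), (7,2)(W), (6,3)(W), all W → L
(7,5): only reaches (3,5)(W), (2,5)(W), (7,3)(W), (6,4)(W), all W → L
Every other cell has at least one move into one of the L cells above, so it is W.
L cells per row: a=0: 4, a=1: 4, a=2: 4, a=3: 3, a=4: 3, a=5: 2, a=6: 3, a=7: 3; total 26.

26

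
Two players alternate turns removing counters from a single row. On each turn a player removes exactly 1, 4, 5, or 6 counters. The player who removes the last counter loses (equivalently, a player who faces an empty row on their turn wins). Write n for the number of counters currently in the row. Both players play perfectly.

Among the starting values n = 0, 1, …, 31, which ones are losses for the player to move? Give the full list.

Use the standard recursion: the mover wins at a terminal position; elsewhere, the mover wins exactly when some move hands the opponent an L position.
n=0: no move; the opponent has just taken the last counter and therefore loses → W
n=1: L (sole option 0(W) is W)
n=2: W (go to 1, an L position)
n=3: L (sole option 2(W) is W)
n=4: W (go to 3, an L position)
n=5: W (go to 1, an L position)
n=6: W (go to 1, an L position)
n=7: W (go to 3, an L position)
n=8: W (go to 3, an L position)
n=9: W (go to 3, an L position)
n=10: L (options 9(W), 6(W), 5(W), 4(W) are all W)
n=11: W (go to 10, an L position)
n=12: L (options 11(W), 8(W), 7(W), 6(W) are all W)
n=13: W (go to 12, an L position)
n=14: W (go to 10, an L position)
n=15: W (go to 10, an L position)
n=16: W (go to 12, an L position)
n=17: W (go to 12, an L position)
n=18: W (go to 12, an L position)
n=19: L (options 18(W), 15(W), 14(W), 13(W) are all W)
n=20: W (go to 19, an L position)
n=21: L (options 20(W), 17(W), 16(W), 15(W) are all W)
n=22: W (go to 21, an L position)
n=23: W (go to 19, an L position)
n=24: W (go to 19, an L position)
n=25: W (go to 21, an L position)
n=26: W (go to 21, an L position)
n=27: W (go to 21, an L position)
n=28: L (options 27(W), 24(W), 23(W), 22(W) are all W)
n=29: W (go to 28, an L position)
n=30: L (options 29(W), 26(W), 25(W), 24(W) are all W)
n=31: W (go to 30, an L position)
Reading off the rows marked L gives the requested list; there are 8 such values of n.

1, 3, 10, 12, 19, 21, 28, 30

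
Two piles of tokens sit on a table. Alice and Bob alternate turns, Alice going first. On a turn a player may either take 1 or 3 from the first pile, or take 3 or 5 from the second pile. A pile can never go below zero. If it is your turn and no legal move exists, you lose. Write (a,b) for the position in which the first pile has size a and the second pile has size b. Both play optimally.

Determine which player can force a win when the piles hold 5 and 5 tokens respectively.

Bob wins.

Label each position W (a win for the player to move) or L (a loss). A position with no legal move is L; any other position is W exactly when some move reaches an L, and L when every move reaches a W.
No move ever increases a pile, so every position that can arise here has a ≤ 5 and b ≤ 5; it is enough to label the cells with 0 ≤ a ≤ 5 and 0 ≤ b ≤ 5.
Every move lowers a or b (never raises either), so fill the grid row by row in increasing a, and left to right within a row: each cell's successors are then already labelled.
      b=0  b=1  b=2  b=3  b=4  b=5
a=0:    L    L    L    W    W    W
a=1:    W    W    W    L    L    L
a=2:    L    L    L    W    W    W
a=3:    W    W    W    L    L    L
a=4:    L    L    L    W    W    W
a=5:    W    W    W    L    L    L
Cells with no legal move (terminal, hence L): (0,0), (0,1), (0,2).
The remaining L cells, each justified by listing all of its moves:
(1,3): L (options (0,3)(W), (1,0)(W) are all W)
(1,4): L (options (0,4)(W), (1,1)(W) are all W)
(1,5): L (options (0,5)(W), (1,2)(W), (1,0)(W) are all W)
(2,0): L (sole option (1,0)(W) is W)
(2,1): L (sole option (1,1)(W) is W)
(2,2): L (sole option (1,2)(W) is W)
(3,3): L (options (2,3)(W), (0,3)(W), (3,0)(W) are all W)
(3,4): L (options (2,4)(W), (0,4)(W), (3,1)(W) are all W)
(3,5): L (options (2,5)(W), (0,5)(W), (3,2)(W), (3,0)(W) are all W)
(4,0): L (options (3,0)(W), (1,0)(W) are all W)
(4,1): L (options (3,1)(W), (1,1)(W) are all W)
(4,2): L (options (3,2)(W), (1,2)(W) are all W)
(5,3): L (options (4,3)(W), (2,3)(W), (5,0)(W) are all W)
(5,4): L (options (4,4)(W), (2,4)(W), (5,1)(W) are all W)
(5,5): L (options (4,5)(W), (2,5)(W), (5,2)(W), (5,0)(W) are all W)
Every other cell has at least one move into one of the L cells above, so it is W.
Every move from (5,5) reaches a W position, so the mover loses.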